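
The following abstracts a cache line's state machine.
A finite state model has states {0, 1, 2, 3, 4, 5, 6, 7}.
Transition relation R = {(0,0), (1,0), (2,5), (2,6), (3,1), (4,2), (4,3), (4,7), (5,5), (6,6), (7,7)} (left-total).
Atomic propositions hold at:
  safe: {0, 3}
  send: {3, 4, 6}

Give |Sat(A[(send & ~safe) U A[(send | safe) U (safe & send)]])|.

Sat(~safe) = {1, 2, 4, 5, 6, 7}
Sat(send & ~safe) = {4, 6}
Sat(send | safe) = {0, 3, 4, 6}
Sat(safe & send) = {3}
A[(send | safe) U (safe & send)]: least fixpoint, start Z0 = Sat((safe & send)) = {3}, add states in Sat(send | safe) with every successor in Z. Already a fixed point.
Sat(A[(send | safe) U (safe & send)]) = {3}
A[(send & ~safe) U A[(send | safe) U (safe & send)]]: least fixpoint, start Z0 = Sat(A[(send | safe) U (safe & send)]) = {3}, add states in Sat(send & ~safe) with every successor in Z. Already a fixed point.
Sat(A[(send & ~safe) U A[(send | safe) U (safe & send)]]) = {3}
|Sat(A[(send & ~safe) U A[(send | safe) U (safe & send)]])| = |{3}| = 1.

1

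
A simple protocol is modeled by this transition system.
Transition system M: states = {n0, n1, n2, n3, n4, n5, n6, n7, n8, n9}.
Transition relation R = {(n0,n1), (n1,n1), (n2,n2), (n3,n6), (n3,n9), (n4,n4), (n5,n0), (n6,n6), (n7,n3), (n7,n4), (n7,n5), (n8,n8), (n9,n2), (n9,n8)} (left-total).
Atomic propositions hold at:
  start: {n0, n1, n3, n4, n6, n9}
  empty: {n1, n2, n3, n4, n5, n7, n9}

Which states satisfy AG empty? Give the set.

{n1, n2, n4}

AG empty: greatest fixpoint, start Z0 = {n1, n2, n3, n4, n5, n7, n9}, keep only states in Sat with every successor in Z. Z1 = {n1, n2, n4, n7}; Z2 = {n1, n2, n4}; fixed.
Sat(AG empty) = {n1, n2, n4}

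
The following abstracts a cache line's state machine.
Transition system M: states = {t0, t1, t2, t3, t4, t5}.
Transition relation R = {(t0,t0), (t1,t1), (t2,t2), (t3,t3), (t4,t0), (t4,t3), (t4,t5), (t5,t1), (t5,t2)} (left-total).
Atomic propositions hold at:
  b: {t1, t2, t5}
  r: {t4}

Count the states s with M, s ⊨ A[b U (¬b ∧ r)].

1

Sat(¬b) = {t0, t3, t4}
Sat(¬b ∧ r) = {t4}
A[b U (¬b ∧ r)]: least fixpoint, start Z0 = Sat((¬b ∧ r)) = {t4}, add states in Sat(b) with every successor in Z. Already a fixed point.
Sat(A[b U (¬b ∧ r)]) = {t4}
|Sat(A[b U (¬b ∧ r)])| = |{t4}| = 1.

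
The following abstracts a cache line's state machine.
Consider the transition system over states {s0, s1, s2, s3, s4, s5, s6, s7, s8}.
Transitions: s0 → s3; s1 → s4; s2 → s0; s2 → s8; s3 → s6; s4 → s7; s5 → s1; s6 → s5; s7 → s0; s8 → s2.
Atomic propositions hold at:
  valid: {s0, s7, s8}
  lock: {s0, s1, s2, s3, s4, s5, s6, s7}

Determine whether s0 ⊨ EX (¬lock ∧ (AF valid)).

No

Sat(¬lock) = {s8}
AF valid: least fixpoint, start Z0 = {s0, s7, s8}, add states with every successor in Z. Z1 = {s0, s2, s4, s7, s8}; Z2 = {s0, s1, s2, s4, s7, s8}; Z3 = {s0, s1, s2, s4, s5, s7, s8}; Z4 = {s0, s1, s2, s4, s5, s6, s7, s8}; Z5 = {s0, s1, s2, s3, s4, s5, s6, s7, s8}; fixed.
Sat(AF valid) = {s0, s1, s2, s3, s4, s5, s6, s7, s8}
Sat(¬lock ∧ (AF valid)) = {s8}
Sat(EX (¬lock ∧ (AF valid))) = {s : some successor in {s8}} = {s2}
s0 ∉ Sat(EX (¬lock ∧ (AF valid))) = {s2}, so the formula does not hold at s0.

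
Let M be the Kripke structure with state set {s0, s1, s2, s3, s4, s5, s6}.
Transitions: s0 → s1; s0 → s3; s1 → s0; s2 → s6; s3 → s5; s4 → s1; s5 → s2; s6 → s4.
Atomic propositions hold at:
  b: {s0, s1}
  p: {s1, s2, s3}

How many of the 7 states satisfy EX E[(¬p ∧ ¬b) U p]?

6

Sat(¬p) = {s0, s4, s5, s6}
Sat(¬b) = {s2, s3, s4, s5, s6}
Sat(¬p ∧ ¬b) = {s4, s5, s6}
E[(¬p ∧ ¬b) U p]: least fixpoint, start Z0 = Sat(p) = {s1, s2, s3}, add states in Sat(¬p ∧ ¬b) with some successor in Z. Z1 = {s1, s2, s3, s4, s5}; Z2 = {s1, s2, s3, s4, s5, s6}; fixed.
Sat(E[(¬p ∧ ¬b) U p]) = {s1, s2, s3, s4, s5, s6}
Sat(EX E[(¬p ∧ ¬b) U p]) = {s : some successor in {s1, s2, s3, s4, s5, s6}} = {s0, s2, s3, s4, s5, s6}
|Sat(EX E[(¬p ∧ ¬b) U p])| = |{s0, s2, s3, s4, s5, s6}| = 6.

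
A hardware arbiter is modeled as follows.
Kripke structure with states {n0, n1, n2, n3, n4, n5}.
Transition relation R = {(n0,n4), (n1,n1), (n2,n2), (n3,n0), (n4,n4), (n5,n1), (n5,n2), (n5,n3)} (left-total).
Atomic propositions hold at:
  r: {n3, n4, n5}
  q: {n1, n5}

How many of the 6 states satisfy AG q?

AG q: greatest fixpoint, start Z0 = {n1, n5}, keep only states in Sat with every successor in Z. Z1 = {n1}; fixed.
Sat(AG q) = {n1}
|Sat(AG q)| = |{n1}| = 1.

1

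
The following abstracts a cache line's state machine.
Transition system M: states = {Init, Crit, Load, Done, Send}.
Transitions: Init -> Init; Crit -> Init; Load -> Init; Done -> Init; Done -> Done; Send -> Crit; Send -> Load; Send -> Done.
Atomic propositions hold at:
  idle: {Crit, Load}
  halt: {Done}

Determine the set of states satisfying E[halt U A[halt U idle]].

{Crit, Load}

A[halt U idle]: least fixpoint, start Z0 = Sat(idle) = {Crit, Load}, add states in Sat(halt) with every successor in Z. Already a fixed point.
Sat(A[halt U idle]) = {Crit, Load}
E[halt U A[halt U idle]]: least fixpoint, start Z0 = Sat(A[halt U idle]) = {Crit, Load}, add states in Sat(halt) with some successor in Z. Already a fixed point.
Sat(E[halt U A[halt U idle]]) = {Crit, Load}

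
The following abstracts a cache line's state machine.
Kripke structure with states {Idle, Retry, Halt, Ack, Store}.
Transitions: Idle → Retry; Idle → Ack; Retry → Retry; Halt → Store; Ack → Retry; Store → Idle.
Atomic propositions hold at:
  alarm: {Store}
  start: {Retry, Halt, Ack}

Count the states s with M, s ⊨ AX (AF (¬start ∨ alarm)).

Sat(¬start) = {Idle, Store}
Sat(¬start ∨ alarm) = {Idle, Store}
AF (¬start ∨ alarm): least fixpoint, start Z0 = {Idle, Store}, add states with every successor in Z. Z1 = {Idle, Halt, Store}; fixed.
Sat(AF (¬start ∨ alarm)) = {Idle, Halt, Store}
Sat(AX (AF (¬start ∨ alarm))) = {s : every successor in {Idle, Halt, Store}} = {Halt, Store}
|Sat(AX (AF (¬start ∨ alarm)))| = |{Halt, Store}| = 2.

2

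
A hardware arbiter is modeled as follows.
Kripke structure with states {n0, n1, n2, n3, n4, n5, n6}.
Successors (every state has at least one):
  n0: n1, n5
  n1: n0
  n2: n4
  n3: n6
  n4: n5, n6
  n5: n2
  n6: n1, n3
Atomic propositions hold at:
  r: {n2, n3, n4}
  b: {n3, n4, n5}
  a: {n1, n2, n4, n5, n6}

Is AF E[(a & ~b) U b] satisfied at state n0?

No

Sat(~b) = {n0, n1, n2, n6}
Sat(a & ~b) = {n1, n2, n6}
E[(a & ~b) U b]: least fixpoint, start Z0 = Sat(b) = {n3, n4, n5}, add states in Sat(a & ~b) with some successor in Z. Z1 = {n2, n3, n4, n5, n6}; fixed.
Sat(E[(a & ~b) U b]) = {n2, n3, n4, n5, n6}
AF E[(a & ~b) U b]: least fixpoint, start Z0 = {n2, n3, n4, n5, n6}, add states with every successor in Z. Already a fixed point.
Sat(AF E[(a & ~b) U b]) = {n2, n3, n4, n5, n6}
n0 ∉ Sat(AF E[(a & ~b) U b]) = {n2, n3, n4, n5, n6}, so the formula does not hold at n0.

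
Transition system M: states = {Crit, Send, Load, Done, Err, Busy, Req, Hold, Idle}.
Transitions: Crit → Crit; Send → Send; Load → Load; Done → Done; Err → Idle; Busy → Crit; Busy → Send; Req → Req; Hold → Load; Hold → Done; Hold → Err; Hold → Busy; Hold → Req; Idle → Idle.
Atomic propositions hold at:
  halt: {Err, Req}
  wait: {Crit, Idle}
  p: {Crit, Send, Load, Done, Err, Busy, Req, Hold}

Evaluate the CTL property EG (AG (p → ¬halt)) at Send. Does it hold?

Sat(¬halt) = {Crit, Send, Load, Done, Busy, Hold, Idle}
Sat(p → ¬halt) = {Crit, Send, Load, Done, Busy, Hold, Idle}
AG (p → ¬halt): greatest fixpoint, start Z0 = {Crit, Send, Load, Done, Busy, Hold, Idle}, keep only states in Sat with every successor in Z. Z1 = {Crit, Send, Load, Done, Busy, Idle}; fixed.
Sat(AG (p → ¬halt)) = {Crit, Send, Load, Done, Busy, Idle}
EG (AG (p → ¬halt)): greatest fixpoint, start Z0 = {Crit, Send, Load, Done, Busy, Idle}, keep only states in Sat with some successor in Z. Already a fixed point.
Sat(EG (AG (p → ¬halt))) = {Crit, Send, Load, Done, Busy, Idle}
Send ∈ Sat(EG (AG (p → ¬halt))) = {Crit, Send, Load, Done, Busy, Idle}, so the formula holds at Send.

Yes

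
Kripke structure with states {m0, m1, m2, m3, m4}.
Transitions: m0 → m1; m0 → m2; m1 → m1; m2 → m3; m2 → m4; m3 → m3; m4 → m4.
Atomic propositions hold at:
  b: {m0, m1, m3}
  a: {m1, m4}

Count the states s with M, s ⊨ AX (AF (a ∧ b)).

1

Sat(a ∧ b) = {m1}
AF (a ∧ b): least fixpoint, start Z0 = {m1}, add states with every successor in Z. Already a fixed point.
Sat(AF (a ∧ b)) = {m1}
Sat(AX (AF (a ∧ b))) = {s : every successor in {m1}} = {m1}
|Sat(AX (AF (a ∧ b)))| = |{m1}| = 1.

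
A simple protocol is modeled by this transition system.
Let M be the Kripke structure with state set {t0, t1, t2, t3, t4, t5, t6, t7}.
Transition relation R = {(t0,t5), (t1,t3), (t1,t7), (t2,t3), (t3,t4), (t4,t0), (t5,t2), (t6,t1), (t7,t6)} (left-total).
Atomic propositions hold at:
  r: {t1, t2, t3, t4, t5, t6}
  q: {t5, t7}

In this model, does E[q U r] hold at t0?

No

E[q U r]: least fixpoint, start Z0 = Sat(r) = {t1, t2, t3, t4, t5, t6}, add states in Sat(q) with some successor in Z. Z1 = {t1, t2, t3, t4, t5, t6, t7}; fixed.
Sat(E[q U r]) = {t1, t2, t3, t4, t5, t6, t7}
t0 ∉ Sat(E[q U r]) = {t1, t2, t3, t4, t5, t6, t7}, so the formula does not hold at t0.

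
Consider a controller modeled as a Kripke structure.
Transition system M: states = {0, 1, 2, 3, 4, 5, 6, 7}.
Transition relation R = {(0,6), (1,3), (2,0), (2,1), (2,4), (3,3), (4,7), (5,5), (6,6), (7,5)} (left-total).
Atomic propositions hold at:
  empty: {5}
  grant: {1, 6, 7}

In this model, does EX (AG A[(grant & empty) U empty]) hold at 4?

Sat(grant & empty) = ∅
A[(grant & empty) U empty]: least fixpoint, start Z0 = Sat(empty) = {5}, add states in Sat(grant & empty) with every successor in Z. Already a fixed point.
Sat(A[(grant & empty) U empty]) = {5}
AG A[(grant & empty) U empty]: greatest fixpoint, start Z0 = {5}, keep only states in Sat with every successor in Z. Already a fixed point.
Sat(AG A[(grant & empty) U empty]) = {5}
Sat(EX (AG A[(grant & empty) U empty])) = {s : some successor in {5}} = {5, 7}
4 ∉ Sat(EX (AG A[(grant & empty) U empty])) = {5, 7}, so the formula does not hold at 4.

No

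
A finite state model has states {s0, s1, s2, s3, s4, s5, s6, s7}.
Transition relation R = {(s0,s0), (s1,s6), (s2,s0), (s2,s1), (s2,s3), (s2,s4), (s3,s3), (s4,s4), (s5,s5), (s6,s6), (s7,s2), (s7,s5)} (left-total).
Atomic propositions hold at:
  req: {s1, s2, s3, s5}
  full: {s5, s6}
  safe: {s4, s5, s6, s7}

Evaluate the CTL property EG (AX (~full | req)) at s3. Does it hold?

Yes

Sat(~full) = {s0, s1, s2, s3, s4, s7}
Sat(~full | req) = {s0, s1, s2, s3, s4, s5, s7}
Sat(AX (~full | req)) = {s : every successor in {s0, s1, s2, s3, s4, s5, s7}} = {s0, s2, s3, s4, s5, s7}
EG (AX (~full | req)): greatest fixpoint, start Z0 = {s0, s2, s3, s4, s5, s7}, keep only states in Sat with some successor in Z. Already a fixed point.
Sat(EG (AX (~full | req))) = {s0, s2, s3, s4, s5, s7}
s3 ∈ Sat(EG (AX (~full | req))) = {s0, s2, s3, s4, s5, s7}, so the formula holds at s3.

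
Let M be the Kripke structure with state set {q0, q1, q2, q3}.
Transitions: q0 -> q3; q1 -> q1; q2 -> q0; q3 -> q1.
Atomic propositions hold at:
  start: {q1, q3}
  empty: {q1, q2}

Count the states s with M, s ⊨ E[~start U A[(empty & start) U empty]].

Sat(~start) = {q0, q2}
Sat(empty & start) = {q1}
A[(empty & start) U empty]: least fixpoint, start Z0 = Sat(empty) = {q1, q2}, add states in Sat(empty & start) with every successor in Z. Already a fixed point.
Sat(A[(empty & start) U empty]) = {q1, q2}
E[~start U A[(empty & start) U empty]]: least fixpoint, start Z0 = Sat(A[(empty & start) U empty]) = {q1, q2}, add states in Sat(~start) with some successor in Z. Already a fixed point.
Sat(E[~start U A[(empty & start) U empty]]) = {q1, q2}
|Sat(E[~start U A[(empty & start) U empty]])| = |{q1, q2}| = 2.

2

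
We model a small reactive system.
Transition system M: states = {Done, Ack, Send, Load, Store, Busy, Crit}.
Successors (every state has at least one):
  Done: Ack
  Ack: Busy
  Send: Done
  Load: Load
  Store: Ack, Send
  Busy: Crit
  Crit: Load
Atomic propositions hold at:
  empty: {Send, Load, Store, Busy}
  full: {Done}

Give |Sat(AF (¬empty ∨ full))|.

6

Sat(¬empty) = {Done, Ack, Crit}
Sat(¬empty ∨ full) = {Done, Ack, Crit}
AF (¬empty ∨ full): least fixpoint, start Z0 = {Done, Ack, Crit}, add states with every successor in Z. Z1 = {Done, Ack, Send, Busy, Crit}; Z2 = {Done, Ack, Send, Store, Busy, Crit}; fixed.
Sat(AF (¬empty ∨ full)) = {Done, Ack, Send, Store, Busy, Crit}
|Sat(AF (¬empty ∨ full))| = |{Done, Ack, Send, Store, Busy, Crit}| = 6.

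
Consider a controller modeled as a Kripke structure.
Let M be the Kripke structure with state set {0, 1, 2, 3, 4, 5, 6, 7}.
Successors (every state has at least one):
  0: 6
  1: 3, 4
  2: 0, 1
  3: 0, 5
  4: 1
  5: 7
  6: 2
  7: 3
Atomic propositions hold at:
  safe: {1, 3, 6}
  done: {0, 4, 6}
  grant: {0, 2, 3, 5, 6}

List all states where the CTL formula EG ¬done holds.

{1, 2, 3, 5, 7}

Sat(¬done) = {1, 2, 3, 5, 7}
EG ¬done: greatest fixpoint, start Z0 = {1, 2, 3, 5, 7}, keep only states in Sat with some successor in Z. Already a fixed point.
Sat(EG ¬done) = {1, 2, 3, 5, 7}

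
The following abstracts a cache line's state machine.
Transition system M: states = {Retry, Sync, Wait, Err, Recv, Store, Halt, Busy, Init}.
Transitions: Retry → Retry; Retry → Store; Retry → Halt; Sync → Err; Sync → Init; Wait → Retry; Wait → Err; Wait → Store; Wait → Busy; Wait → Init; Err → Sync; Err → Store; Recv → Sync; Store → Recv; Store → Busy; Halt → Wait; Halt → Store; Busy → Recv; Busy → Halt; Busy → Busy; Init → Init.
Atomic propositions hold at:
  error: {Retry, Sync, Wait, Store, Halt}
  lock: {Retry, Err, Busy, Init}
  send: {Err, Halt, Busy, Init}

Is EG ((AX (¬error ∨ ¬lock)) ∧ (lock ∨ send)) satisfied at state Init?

Sat(¬error) = {Err, Recv, Busy, Init}
Sat(¬lock) = {Sync, Wait, Recv, Store, Halt}
Sat(¬error ∨ ¬lock) = {Sync, Wait, Err, Recv, Store, Halt, Busy, Init}
Sat(AX (¬error ∨ ¬lock)) = {s : every successor in {Sync, Wait, Err, Recv, Store, Halt, Busy, Init}} = {Sync, Err, Recv, Store, Halt, Busy, Init}
Sat(lock ∨ send) = {Retry, Err, Halt, Busy, Init}
Sat((AX (¬error ∨ ¬lock)) ∧ (lock ∨ send)) = {Err, Halt, Busy, Init}
EG ((AX (¬error ∨ ¬lock)) ∧ (lock ∨ send)): greatest fixpoint, start Z0 = {Err, Halt, Busy, Init}, keep only states in Sat with some successor in Z. Z1 = {Busy, Init}; fixed.
Sat(EG ((AX (¬error ∨ ¬lock)) ∧ (lock ∨ send))) = {Busy, Init}
Init ∈ Sat(EG ((AX (¬error ∨ ¬lock)) ∧ (lock ∨ send))) = {Busy, Init}, so the formula holds at Init.

Yes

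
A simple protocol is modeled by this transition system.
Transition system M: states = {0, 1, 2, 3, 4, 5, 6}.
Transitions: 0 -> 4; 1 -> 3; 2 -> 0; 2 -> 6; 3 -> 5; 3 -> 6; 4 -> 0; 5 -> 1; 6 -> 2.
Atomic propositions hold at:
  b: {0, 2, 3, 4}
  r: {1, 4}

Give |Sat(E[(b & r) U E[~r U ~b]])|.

Sat(b & r) = {4}
Sat(~r) = {0, 2, 3, 5, 6}
Sat(~b) = {1, 5, 6}
E[~r U ~b]: least fixpoint, start Z0 = Sat(~b) = {1, 5, 6}, add states in Sat(~r) with some successor in Z. Z1 = {1, 2, 3, 5, 6}; fixed.
Sat(E[~r U ~b]) = {1, 2, 3, 5, 6}
E[(b & r) U E[~r U ~b]]: least fixpoint, start Z0 = Sat(E[~r U ~b]) = {1, 2, 3, 5, 6}, add states in Sat(b & r) with some successor in Z. Already a fixed point.
Sat(E[(b & r) U E[~r U ~b]]) = {1, 2, 3, 5, 6}
|Sat(E[(b & r) U E[~r U ~b]])| = |{1, 2, 3, 5, 6}| = 5.

5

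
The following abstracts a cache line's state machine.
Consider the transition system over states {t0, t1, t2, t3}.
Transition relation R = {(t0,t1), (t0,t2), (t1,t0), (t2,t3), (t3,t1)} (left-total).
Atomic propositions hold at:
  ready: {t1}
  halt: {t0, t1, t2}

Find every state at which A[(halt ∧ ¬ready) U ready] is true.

{t1}

Sat(¬ready) = {t0, t2, t3}
Sat(halt ∧ ¬ready) = {t0, t2}
A[(halt ∧ ¬ready) U ready]: least fixpoint, start Z0 = Sat(ready) = {t1}, add states in Sat(halt ∧ ¬ready) with every successor in Z. Already a fixed point.
Sat(A[(halt ∧ ¬ready) U ready]) = {t1}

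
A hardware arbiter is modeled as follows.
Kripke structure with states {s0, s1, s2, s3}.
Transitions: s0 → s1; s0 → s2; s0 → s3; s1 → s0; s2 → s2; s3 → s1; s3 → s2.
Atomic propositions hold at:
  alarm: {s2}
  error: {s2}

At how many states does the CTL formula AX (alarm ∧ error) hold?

Sat(alarm ∧ error) = {s2}
Sat(AX (alarm ∧ error)) = {s : every successor in {s2}} = {s2}
|Sat(AX (alarm ∧ error))| = |{s2}| = 1.

1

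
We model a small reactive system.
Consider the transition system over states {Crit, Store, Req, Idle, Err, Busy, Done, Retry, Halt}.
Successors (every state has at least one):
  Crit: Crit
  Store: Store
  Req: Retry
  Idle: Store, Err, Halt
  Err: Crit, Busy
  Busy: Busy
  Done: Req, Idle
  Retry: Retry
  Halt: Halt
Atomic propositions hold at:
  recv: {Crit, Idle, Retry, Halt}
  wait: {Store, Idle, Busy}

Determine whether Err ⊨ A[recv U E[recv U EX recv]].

Yes

Sat(EX recv) = {s : some successor in {Crit, Idle, Retry, Halt}} = {Crit, Req, Idle, Err, Done, Retry, Halt}
E[recv U EX recv]: least fixpoint, start Z0 = Sat(EX recv) = {Crit, Req, Idle, Err, Done, Retry, Halt}, add states in Sat(recv) with some successor in Z. Already a fixed point.
Sat(E[recv U EX recv]) = {Crit, Req, Idle, Err, Done, Retry, Halt}
A[recv U E[recv U EX recv]]: least fixpoint, start Z0 = Sat(E[recv U EX recv]) = {Crit, Req, Idle, Err, Done, Retry, Halt}, add states in Sat(recv) with every successor in Z. Already a fixed point.
Sat(A[recv U E[recv U EX recv]]) = {Crit, Req, Idle, Err, Done, Retry, Halt}
Err ∈ Sat(A[recv U E[recv U EX recv]]) = {Crit, Req, Idle, Err, Done, Retry, Halt}, so the formula holds at Err.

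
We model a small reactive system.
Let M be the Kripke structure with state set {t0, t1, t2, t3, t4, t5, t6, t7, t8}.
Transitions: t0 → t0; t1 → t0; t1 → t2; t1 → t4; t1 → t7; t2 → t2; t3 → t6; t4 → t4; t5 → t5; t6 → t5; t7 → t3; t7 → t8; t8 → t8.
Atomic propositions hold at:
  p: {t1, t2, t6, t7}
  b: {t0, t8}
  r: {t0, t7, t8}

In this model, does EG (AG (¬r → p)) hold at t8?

Sat(¬r) = {t1, t2, t3, t4, t5, t6}
Sat(¬r → p) = {t0, t1, t2, t6, t7, t8}
AG (¬r → p): greatest fixpoint, start Z0 = {t0, t1, t2, t6, t7, t8}, keep only states in Sat with every successor in Z. Z1 = {t0, t2, t8}; fixed.
Sat(AG (¬r → p)) = {t0, t2, t8}
EG (AG (¬r → p)): greatest fixpoint, start Z0 = {t0, t2, t8}, keep only states in Sat with some successor in Z. Already a fixed point.
Sat(EG (AG (¬r → p))) = {t0, t2, t8}
t8 ∈ Sat(EG (AG (¬r → p))) = {t0, t2, t8}, so the formula holds at t8.

Yes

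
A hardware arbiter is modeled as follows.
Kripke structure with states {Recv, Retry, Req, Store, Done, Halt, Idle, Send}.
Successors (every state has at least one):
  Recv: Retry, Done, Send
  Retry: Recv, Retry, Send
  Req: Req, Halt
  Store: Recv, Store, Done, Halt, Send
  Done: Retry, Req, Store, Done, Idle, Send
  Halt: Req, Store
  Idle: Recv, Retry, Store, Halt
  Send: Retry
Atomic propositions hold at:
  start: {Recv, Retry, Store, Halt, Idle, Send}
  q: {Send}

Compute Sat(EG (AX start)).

Sat(AX start) = {s : every successor in {Recv, Retry, Store, Halt, Idle, Send}} = {Retry, Idle, Send}
EG (AX start): greatest fixpoint, start Z0 = {Retry, Idle, Send}, keep only states in Sat with some successor in Z. Already a fixed point.
Sat(EG (AX start)) = {Retry, Idle, Send}

{Retry, Idle, Send}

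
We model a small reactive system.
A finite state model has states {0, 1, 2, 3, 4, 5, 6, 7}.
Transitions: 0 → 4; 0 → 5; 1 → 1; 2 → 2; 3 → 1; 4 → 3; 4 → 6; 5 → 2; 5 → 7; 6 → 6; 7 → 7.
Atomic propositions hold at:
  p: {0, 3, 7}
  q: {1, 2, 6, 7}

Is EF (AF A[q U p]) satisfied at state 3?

Yes

A[q U p]: least fixpoint, start Z0 = Sat(p) = {0, 3, 7}, add states in Sat(q) with every successor in Z. Already a fixed point.
Sat(A[q U p]) = {0, 3, 7}
AF A[q U p]: least fixpoint, start Z0 = {0, 3, 7}, add states with every successor in Z. Already a fixed point.
Sat(AF A[q U p]) = {0, 3, 7}
EF (AF A[q U p]): least fixpoint, start Z0 = {0, 3, 7}, add states with some successor in Z. Z1 = {0, 3, 4, 5, 7}; fixed.
Sat(EF (AF A[q U p])) = {0, 3, 4, 5, 7}
3 ∈ Sat(EF (AF A[q U p])) = {0, 3, 4, 5, 7}, so the formula holds at 3.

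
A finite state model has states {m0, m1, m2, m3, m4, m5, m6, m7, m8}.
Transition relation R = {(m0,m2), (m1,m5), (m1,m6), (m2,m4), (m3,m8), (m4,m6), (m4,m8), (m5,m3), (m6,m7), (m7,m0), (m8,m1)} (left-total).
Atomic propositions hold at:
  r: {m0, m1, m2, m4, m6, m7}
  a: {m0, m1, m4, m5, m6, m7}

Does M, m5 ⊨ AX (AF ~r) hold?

Sat(~r) = {m3, m5, m8}
AF ~r: least fixpoint, start Z0 = {m3, m5, m8}, add states with every successor in Z. Already a fixed point.
Sat(AF ~r) = {m3, m5, m8}
Sat(AX (AF ~r)) = {s : every successor in {m3, m5, m8}} = {m3, m5}
m5 ∈ Sat(AX (AF ~r)) = {m3, m5}, so the formula holds at m5.

Yes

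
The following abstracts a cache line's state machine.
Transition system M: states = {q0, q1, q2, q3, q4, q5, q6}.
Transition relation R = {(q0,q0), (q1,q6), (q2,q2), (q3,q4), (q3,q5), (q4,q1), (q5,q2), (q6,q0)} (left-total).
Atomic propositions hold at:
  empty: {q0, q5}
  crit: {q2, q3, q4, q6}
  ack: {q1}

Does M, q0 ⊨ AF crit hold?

No

AF crit: least fixpoint, start Z0 = {q2, q3, q4, q6}, add states with every successor in Z. Z1 = {q1, q2, q3, q4, q5, q6}; fixed.
Sat(AF crit) = {q1, q2, q3, q4, q5, q6}
q0 ∉ Sat(AF crit) = {q1, q2, q3, q4, q5, q6}, so the formula does not hold at q0.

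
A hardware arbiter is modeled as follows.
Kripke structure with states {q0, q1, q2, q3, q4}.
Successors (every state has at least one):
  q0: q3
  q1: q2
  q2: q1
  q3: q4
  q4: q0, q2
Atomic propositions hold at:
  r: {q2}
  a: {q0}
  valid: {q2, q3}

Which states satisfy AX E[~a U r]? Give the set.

Sat(~a) = {q1, q2, q3, q4}
E[~a U r]: least fixpoint, start Z0 = Sat(r) = {q2}, add states in Sat(~a) with some successor in Z. Z1 = {q1, q2, q4}; Z2 = {q1, q2, q3, q4}; fixed.
Sat(E[~a U r]) = {q1, q2, q3, q4}
Sat(AX E[~a U r]) = {s : every successor in {q1, q2, q3, q4}} = {q0, q1, q2, q3}

{q0, q1, q2, q3}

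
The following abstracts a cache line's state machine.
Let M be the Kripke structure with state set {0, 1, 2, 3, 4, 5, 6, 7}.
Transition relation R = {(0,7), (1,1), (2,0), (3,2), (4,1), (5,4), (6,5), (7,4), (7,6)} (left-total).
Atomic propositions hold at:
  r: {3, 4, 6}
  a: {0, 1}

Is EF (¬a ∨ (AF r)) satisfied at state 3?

Sat(¬a) = {2, 3, 4, 5, 6, 7}
AF r: least fixpoint, start Z0 = {3, 4, 6}, add states with every successor in Z. Z1 = {3, 4, 5, 6, 7}; Z2 = {0, 3, 4, 5, 6, 7}; Z3 = {0, 2, 3, 4, 5, 6, 7}; fixed.
Sat(AF r) = {0, 2, 3, 4, 5, 6, 7}
Sat(¬a ∨ (AF r)) = {0, 2, 3, 4, 5, 6, 7}
EF (¬a ∨ (AF r)): least fixpoint, start Z0 = {0, 2, 3, 4, 5, 6, 7}, add states with some successor in Z. Already a fixed point.
Sat(EF (¬a ∨ (AF r))) = {0, 2, 3, 4, 5, 6, 7}
3 ∈ Sat(EF (¬a ∨ (AF r))) = {0, 2, 3, 4, 5, 6, 7}, so the formula holds at 3.

Yes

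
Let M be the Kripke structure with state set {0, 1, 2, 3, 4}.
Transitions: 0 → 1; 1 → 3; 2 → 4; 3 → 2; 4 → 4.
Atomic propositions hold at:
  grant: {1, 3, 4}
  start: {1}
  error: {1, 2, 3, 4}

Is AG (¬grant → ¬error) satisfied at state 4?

Yes

Sat(¬grant) = {0, 2}
Sat(¬error) = {0}
Sat(¬grant → ¬error) = {0, 1, 3, 4}
AG (¬grant → ¬error): greatest fixpoint, start Z0 = {0, 1, 3, 4}, keep only states in Sat with every successor in Z. Z1 = {0, 1, 4}; Z2 = {0, 4}; Z3 = {4}; fixed.
Sat(AG (¬grant → ¬error)) = {4}
4 ∈ Sat(AG (¬grant → ¬error)) = {4}, so the formula holds at 4.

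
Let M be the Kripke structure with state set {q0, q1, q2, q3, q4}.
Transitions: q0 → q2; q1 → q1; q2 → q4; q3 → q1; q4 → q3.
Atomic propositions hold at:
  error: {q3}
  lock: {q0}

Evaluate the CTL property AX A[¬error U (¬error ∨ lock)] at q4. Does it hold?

No

Sat(¬error) = {q0, q1, q2, q4}
Sat(¬error ∨ lock) = {q0, q1, q2, q4}
A[¬error U (¬error ∨ lock)]: least fixpoint, start Z0 = Sat((¬error ∨ lock)) = {q0, q1, q2, q4}, add states in Sat(¬error) with every successor in Z. Already a fixed point.
Sat(A[¬error U (¬error ∨ lock)]) = {q0, q1, q2, q4}
Sat(AX A[¬error U (¬error ∨ lock)]) = {s : every successor in {q0, q1, q2, q4}} = {q0, q1, q2, q3}
q4 ∉ Sat(AX A[¬error U (¬error ∨ lock)]) = {q0, q1, q2, q3}, so the formula does not hold at q4.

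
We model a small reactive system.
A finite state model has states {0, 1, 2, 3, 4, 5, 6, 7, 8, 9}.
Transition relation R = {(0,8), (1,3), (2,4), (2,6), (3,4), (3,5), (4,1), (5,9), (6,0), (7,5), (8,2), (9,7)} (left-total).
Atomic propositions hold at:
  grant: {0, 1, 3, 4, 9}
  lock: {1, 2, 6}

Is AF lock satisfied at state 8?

Yes

AF lock: least fixpoint, start Z0 = {1, 2, 6}, add states with every successor in Z. Z1 = {1, 2, 4, 6, 8}; Z2 = {0, 1, 2, 4, 6, 8}; fixed.
Sat(AF lock) = {0, 1, 2, 4, 6, 8}
8 ∈ Sat(AF lock) = {0, 1, 2, 4, 6, 8}, so the formula holds at 8.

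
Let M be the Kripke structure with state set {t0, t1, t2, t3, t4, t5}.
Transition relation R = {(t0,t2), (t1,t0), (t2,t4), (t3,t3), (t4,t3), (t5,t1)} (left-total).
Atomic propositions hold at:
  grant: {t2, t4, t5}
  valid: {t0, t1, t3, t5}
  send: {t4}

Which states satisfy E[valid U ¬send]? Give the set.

{t0, t1, t2, t3, t5}

Sat(¬send) = {t0, t1, t2, t3, t5}
E[valid U ¬send]: least fixpoint, start Z0 = Sat(¬send) = {t0, t1, t2, t3, t5}, add states in Sat(valid) with some successor in Z. Already a fixed point.
Sat(E[valid U ¬send]) = {t0, t1, t2, t3, t5}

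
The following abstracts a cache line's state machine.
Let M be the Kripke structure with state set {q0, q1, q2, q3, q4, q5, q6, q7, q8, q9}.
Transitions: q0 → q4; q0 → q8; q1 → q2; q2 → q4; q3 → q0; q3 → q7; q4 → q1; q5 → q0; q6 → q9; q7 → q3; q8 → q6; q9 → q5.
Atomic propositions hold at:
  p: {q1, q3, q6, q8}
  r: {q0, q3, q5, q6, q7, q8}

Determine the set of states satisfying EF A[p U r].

A[p U r]: least fixpoint, start Z0 = Sat(r) = {q0, q3, q5, q6, q7, q8}, add states in Sat(p) with every successor in Z. Already a fixed point.
Sat(A[p U r]) = {q0, q3, q5, q6, q7, q8}
EF A[p U r]: least fixpoint, start Z0 = {q0, q3, q5, q6, q7, q8}, add states with some successor in Z. Z1 = {q0, q3, q5, q6, q7, q8, q9}; fixed.
Sat(EF A[p U r]) = {q0, q3, q5, q6, q7, q8, q9}

{q0, q3, q5, q6, q7, q8, q9}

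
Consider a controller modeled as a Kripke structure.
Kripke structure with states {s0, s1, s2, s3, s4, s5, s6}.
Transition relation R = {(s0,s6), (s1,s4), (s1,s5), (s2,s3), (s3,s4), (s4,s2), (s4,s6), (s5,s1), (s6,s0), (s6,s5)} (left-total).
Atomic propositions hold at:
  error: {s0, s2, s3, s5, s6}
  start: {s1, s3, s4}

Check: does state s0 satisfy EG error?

EG error: greatest fixpoint, start Z0 = {s0, s2, s3, s5, s6}, keep only states in Sat with some successor in Z. Z1 = {s0, s2, s6}; Z2 = {s0, s6}; fixed.
Sat(EG error) = {s0, s6}
s0 ∈ Sat(EG error) = {s0, s6}, so the formula holds at s0.

Yes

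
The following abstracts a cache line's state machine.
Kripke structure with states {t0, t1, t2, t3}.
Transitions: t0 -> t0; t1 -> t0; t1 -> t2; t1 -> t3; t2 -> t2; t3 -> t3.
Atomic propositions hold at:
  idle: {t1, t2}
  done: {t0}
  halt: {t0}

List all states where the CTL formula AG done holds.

{t0}

AG done: greatest fixpoint, start Z0 = {t0}, keep only states in Sat with every successor in Z. Already a fixed point.
Sat(AG done) = {t0}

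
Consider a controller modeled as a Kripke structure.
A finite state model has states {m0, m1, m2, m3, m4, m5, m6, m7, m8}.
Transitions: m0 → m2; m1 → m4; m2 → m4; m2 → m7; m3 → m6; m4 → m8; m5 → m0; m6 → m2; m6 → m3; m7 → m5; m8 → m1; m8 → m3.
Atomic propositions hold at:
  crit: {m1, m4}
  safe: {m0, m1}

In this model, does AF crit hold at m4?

AF crit: least fixpoint, start Z0 = {m1, m4}, add states with every successor in Z. Already a fixed point.
Sat(AF crit) = {m1, m4}
m4 ∈ Sat(AF crit) = {m1, m4}, so the formula holds at m4.

Yes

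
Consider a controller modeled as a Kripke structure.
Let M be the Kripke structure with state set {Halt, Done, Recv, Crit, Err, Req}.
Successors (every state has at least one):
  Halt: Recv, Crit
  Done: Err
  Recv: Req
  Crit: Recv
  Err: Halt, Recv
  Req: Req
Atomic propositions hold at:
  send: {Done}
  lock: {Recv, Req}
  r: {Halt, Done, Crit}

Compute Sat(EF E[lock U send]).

{Done}

E[lock U send]: least fixpoint, start Z0 = Sat(send) = {Done}, add states in Sat(lock) with some successor in Z. Already a fixed point.
Sat(E[lock U send]) = {Done}
EF E[lock U send]: least fixpoint, start Z0 = {Done}, add states with some successor in Z. Already a fixed point.
Sat(EF E[lock U send]) = {Done}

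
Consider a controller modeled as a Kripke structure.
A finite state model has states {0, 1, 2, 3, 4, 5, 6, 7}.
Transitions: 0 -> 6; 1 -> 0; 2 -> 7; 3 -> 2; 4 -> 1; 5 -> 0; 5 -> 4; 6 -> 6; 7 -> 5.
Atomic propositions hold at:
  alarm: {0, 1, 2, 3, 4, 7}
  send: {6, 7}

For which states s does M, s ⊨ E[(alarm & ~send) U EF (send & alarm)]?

{2, 3, 7}

Sat(~send) = {0, 1, 2, 3, 4, 5}
Sat(alarm & ~send) = {0, 1, 2, 3, 4}
Sat(send & alarm) = {7}
EF (send & alarm): least fixpoint, start Z0 = {7}, add states with some successor in Z. Z1 = {2, 7}; Z2 = {2, 3, 7}; fixed.
Sat(EF (send & alarm)) = {2, 3, 7}
E[(alarm & ~send) U EF (send & alarm)]: least fixpoint, start Z0 = Sat(EF (send & alarm)) = {2, 3, 7}, add states in Sat(alarm & ~send) with some successor in Z. Already a fixed point.
Sat(E[(alarm & ~send) U EF (send & alarm)]) = {2, 3, 7}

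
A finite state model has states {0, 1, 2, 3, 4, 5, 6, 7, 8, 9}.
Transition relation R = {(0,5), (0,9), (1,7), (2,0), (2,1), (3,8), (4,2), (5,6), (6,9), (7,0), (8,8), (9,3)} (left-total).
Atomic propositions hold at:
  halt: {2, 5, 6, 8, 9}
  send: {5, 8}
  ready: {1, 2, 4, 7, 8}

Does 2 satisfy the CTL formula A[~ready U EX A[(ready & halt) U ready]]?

Yes

Sat(~ready) = {0, 3, 5, 6, 9}
Sat(ready & halt) = {2, 8}
A[(ready & halt) U ready]: least fixpoint, start Z0 = Sat(ready) = {1, 2, 4, 7, 8}, add states in Sat(ready & halt) with every successor in Z. Already a fixed point.
Sat(A[(ready & halt) U ready]) = {1, 2, 4, 7, 8}
Sat(EX A[(ready & halt) U ready]) = {s : some successor in {1, 2, 4, 7, 8}} = {1, 2, 3, 4, 8}
A[~ready U EX A[(ready & halt) U ready]]: least fixpoint, start Z0 = Sat(EX A[(ready & halt) U ready]) = {1, 2, 3, 4, 8}, add states in Sat(~ready) with every successor in Z. Z1 = {1, 2, 3, 4, 8, 9}; Z2 = {1, 2, 3, 4, 6, 8, 9}; Z3 = {1, 2, 3, 4, 5, 6, 8, 9}; Z4 = {0, 1, 2, 3, 4, 5, 6, 8, 9}; fixed.
Sat(A[~ready U EX A[(ready & halt) U ready]]) = {0, 1, 2, 3, 4, 5, 6, 8, 9}
2 ∈ Sat(A[~ready U EX A[(ready & halt) U ready]]) = {0, 1, 2, 3, 4, 5, 6, 8, 9}, so the formula holds at 2.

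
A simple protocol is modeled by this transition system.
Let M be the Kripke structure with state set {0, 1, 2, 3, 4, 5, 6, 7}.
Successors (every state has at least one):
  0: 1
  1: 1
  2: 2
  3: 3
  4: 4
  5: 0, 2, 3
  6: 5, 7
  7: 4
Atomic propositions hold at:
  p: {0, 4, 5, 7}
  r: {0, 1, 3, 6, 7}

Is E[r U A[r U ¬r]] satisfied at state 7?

Sat(¬r) = {2, 4, 5}
A[r U ¬r]: least fixpoint, start Z0 = Sat(¬r) = {2, 4, 5}, add states in Sat(r) with every successor in Z. Z1 = {2, 4, 5, 7}; Z2 = {2, 4, 5, 6, 7}; fixed.
Sat(A[r U ¬r]) = {2, 4, 5, 6, 7}
E[r U A[r U ¬r]]: least fixpoint, start Z0 = Sat(A[r U ¬r]) = {2, 4, 5, 6, 7}, add states in Sat(r) with some successor in Z. Already a fixed point.
Sat(E[r U A[r U ¬r]]) = {2, 4, 5, 6, 7}
7 ∈ Sat(E[r U A[r U ¬r]]) = {2, 4, 5, 6, 7}, so the formula holds at 7.

Yes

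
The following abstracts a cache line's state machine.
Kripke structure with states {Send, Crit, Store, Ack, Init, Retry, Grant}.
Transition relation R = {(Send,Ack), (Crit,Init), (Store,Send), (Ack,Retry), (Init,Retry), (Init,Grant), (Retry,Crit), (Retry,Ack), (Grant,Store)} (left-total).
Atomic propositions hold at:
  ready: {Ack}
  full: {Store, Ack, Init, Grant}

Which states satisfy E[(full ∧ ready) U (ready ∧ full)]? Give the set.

{Ack}

Sat(full ∧ ready) = {Ack}
Sat(ready ∧ full) = {Ack}
E[(full ∧ ready) U (ready ∧ full)]: least fixpoint, start Z0 = Sat((ready ∧ full)) = {Ack}, add states in Sat(full ∧ ready) with some successor in Z. Already a fixed point.
Sat(E[(full ∧ ready) U (ready ∧ full)]) = {Ack}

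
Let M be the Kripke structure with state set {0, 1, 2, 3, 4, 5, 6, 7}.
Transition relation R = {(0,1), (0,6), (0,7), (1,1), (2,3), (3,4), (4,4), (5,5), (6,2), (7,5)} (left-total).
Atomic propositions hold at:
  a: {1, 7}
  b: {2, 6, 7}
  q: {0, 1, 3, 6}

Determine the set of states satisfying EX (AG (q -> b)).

{0, 3, 4, 5, 7}

Sat(q -> b) = {2, 4, 5, 6, 7}
AG (q -> b): greatest fixpoint, start Z0 = {2, 4, 5, 6, 7}, keep only states in Sat with every successor in Z. Z1 = {4, 5, 6, 7}; Z2 = {4, 5, 7}; fixed.
Sat(AG (q -> b)) = {4, 5, 7}
Sat(EX (AG (q -> b))) = {s : some successor in {4, 5, 7}} = {0, 3, 4, 5, 7}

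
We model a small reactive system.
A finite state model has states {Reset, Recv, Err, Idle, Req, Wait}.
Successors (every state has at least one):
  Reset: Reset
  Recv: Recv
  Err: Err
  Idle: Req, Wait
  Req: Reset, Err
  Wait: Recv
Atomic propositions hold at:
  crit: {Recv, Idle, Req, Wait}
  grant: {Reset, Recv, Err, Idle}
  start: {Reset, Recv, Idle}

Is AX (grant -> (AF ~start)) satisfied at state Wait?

Sat(~start) = {Err, Req, Wait}
AF ~start: least fixpoint, start Z0 = {Err, Req, Wait}, add states with every successor in Z. Z1 = {Err, Idle, Req, Wait}; fixed.
Sat(AF ~start) = {Err, Idle, Req, Wait}
Sat(grant -> (AF ~start)) = {Err, Idle, Req, Wait}
Sat(AX (grant -> (AF ~start))) = {s : every successor in {Err, Idle, Req, Wait}} = {Err, Idle}
Wait ∉ Sat(AX (grant -> (AF ~start))) = {Err, Idle}, so the formula does not hold at Wait.

No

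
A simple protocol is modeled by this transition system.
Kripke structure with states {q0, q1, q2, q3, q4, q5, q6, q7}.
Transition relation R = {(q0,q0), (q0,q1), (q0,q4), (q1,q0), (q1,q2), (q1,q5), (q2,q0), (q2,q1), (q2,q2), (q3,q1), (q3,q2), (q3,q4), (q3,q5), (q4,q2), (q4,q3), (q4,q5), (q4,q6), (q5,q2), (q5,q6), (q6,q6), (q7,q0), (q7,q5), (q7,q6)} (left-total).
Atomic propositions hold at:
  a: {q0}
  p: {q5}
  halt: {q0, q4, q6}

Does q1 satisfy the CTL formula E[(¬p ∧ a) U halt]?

Sat(¬p) = {q0, q1, q2, q3, q4, q6, q7}
Sat(¬p ∧ a) = {q0}
E[(¬p ∧ a) U halt]: least fixpoint, start Z0 = Sat(halt) = {q0, q4, q6}, add states in Sat(¬p ∧ a) with some successor in Z. Already a fixed point.
Sat(E[(¬p ∧ a) U halt]) = {q0, q4, q6}
q1 ∉ Sat(E[(¬p ∧ a) U halt]) = {q0, q4, q6}, so the formula does not hold at q1.

No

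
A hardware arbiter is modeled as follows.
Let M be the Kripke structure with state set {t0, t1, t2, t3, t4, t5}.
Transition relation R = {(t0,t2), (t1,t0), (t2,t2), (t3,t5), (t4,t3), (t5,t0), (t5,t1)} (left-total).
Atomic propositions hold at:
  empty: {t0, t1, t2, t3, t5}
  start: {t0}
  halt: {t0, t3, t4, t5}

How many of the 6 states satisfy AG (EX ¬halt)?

Sat(¬halt) = {t1, t2}
Sat(EX ¬halt) = {s : some successor in {t1, t2}} = {t0, t2, t5}
AG (EX ¬halt): greatest fixpoint, start Z0 = {t0, t2, t5}, keep only states in Sat with every successor in Z. Z1 = {t0, t2}; fixed.
Sat(AG (EX ¬halt)) = {t0, t2}
|Sat(AG (EX ¬halt))| = |{t0, t2}| = 2.

2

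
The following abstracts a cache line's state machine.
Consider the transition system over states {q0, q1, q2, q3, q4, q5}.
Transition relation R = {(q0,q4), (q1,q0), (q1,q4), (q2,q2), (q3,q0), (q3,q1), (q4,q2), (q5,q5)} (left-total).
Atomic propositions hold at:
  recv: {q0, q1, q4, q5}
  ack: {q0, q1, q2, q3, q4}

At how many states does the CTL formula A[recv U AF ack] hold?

AF ack: least fixpoint, start Z0 = {q0, q1, q2, q3, q4}, add states with every successor in Z. Already a fixed point.
Sat(AF ack) = {q0, q1, q2, q3, q4}
A[recv U AF ack]: least fixpoint, start Z0 = Sat(AF ack) = {q0, q1, q2, q3, q4}, add states in Sat(recv) with every successor in Z. Already a fixed point.
Sat(A[recv U AF ack]) = {q0, q1, q2, q3, q4}
|Sat(A[recv U AF ack])| = |{q0, q1, q2, q3, q4}| = 5.

5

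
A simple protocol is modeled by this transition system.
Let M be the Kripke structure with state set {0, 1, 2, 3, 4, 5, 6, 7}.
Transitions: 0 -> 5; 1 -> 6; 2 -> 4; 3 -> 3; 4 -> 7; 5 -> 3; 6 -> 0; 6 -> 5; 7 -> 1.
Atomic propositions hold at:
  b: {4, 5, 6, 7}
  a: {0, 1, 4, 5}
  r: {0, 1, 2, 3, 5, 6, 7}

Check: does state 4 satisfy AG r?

AG r: greatest fixpoint, start Z0 = {0, 1, 2, 3, 5, 6, 7}, keep only states in Sat with every successor in Z. Z1 = {0, 1, 3, 5, 6, 7}; fixed.
Sat(AG r) = {0, 1, 3, 5, 6, 7}
4 ∉ Sat(AG r) = {0, 1, 3, 5, 6, 7}, so the formula does not hold at 4.

No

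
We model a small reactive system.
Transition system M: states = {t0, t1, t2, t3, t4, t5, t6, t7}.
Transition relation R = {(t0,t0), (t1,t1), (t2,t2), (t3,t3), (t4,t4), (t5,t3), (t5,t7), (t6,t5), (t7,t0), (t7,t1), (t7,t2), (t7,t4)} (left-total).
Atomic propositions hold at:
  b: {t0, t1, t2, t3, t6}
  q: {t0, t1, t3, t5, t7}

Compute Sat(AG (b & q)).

Sat(b & q) = {t0, t1, t3}
AG (b & q): greatest fixpoint, start Z0 = {t0, t1, t3}, keep only states in Sat with every successor in Z. Already a fixed point.
Sat(AG (b & q)) = {t0, t1, t3}

{t0, t1, t3}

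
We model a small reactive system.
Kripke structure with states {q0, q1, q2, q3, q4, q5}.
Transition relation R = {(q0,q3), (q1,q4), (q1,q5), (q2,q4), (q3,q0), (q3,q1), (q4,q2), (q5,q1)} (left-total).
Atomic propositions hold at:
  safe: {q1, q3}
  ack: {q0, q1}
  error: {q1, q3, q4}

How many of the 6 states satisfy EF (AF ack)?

AF ack: least fixpoint, start Z0 = {q0, q1}, add states with every successor in Z. Z1 = {q0, q1, q3, q5}; fixed.
Sat(AF ack) = {q0, q1, q3, q5}
EF (AF ack): least fixpoint, start Z0 = {q0, q1, q3, q5}, add states with some successor in Z. Already a fixed point.
Sat(EF (AF ack)) = {q0, q1, q3, q5}
|Sat(EF (AF ack))| = |{q0, q1, q3, q5}| = 4.

4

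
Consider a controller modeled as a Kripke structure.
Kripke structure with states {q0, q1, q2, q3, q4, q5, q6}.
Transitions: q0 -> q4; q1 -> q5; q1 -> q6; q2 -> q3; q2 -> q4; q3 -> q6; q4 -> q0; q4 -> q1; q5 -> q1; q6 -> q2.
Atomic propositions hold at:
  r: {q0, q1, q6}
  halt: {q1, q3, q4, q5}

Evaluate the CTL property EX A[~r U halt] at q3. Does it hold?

No

Sat(~r) = {q2, q3, q4, q5}
A[~r U halt]: least fixpoint, start Z0 = Sat(halt) = {q1, q3, q4, q5}, add states in Sat(~r) with every successor in Z. Z1 = {q1, q2, q3, q4, q5}; fixed.
Sat(A[~r U halt]) = {q1, q2, q3, q4, q5}
Sat(EX A[~r U halt]) = {s : some successor in {q1, q2, q3, q4, q5}} = {q0, q1, q2, q4, q5, q6}
q3 ∉ Sat(EX A[~r U halt]) = {q0, q1, q2, q4, q5, q6}, so the formula does not hold at q3.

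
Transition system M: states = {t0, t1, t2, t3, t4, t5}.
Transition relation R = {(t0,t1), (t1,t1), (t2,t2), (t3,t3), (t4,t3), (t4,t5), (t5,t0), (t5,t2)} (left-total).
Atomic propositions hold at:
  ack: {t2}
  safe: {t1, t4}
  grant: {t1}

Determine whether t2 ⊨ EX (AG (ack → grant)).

Sat(ack → grant) = {t0, t1, t3, t4, t5}
AG (ack → grant): greatest fixpoint, start Z0 = {t0, t1, t3, t4, t5}, keep only states in Sat with every successor in Z. Z1 = {t0, t1, t3, t4}; Z2 = {t0, t1, t3}; fixed.
Sat(AG (ack → grant)) = {t0, t1, t3}
Sat(EX (AG (ack → grant))) = {s : some successor in {t0, t1, t3}} = {t0, t1, t3, t4, t5}
t2 ∉ Sat(EX (AG (ack → grant))) = {t0, t1, t3, t4, t5}, so the formula does not hold at t2.

No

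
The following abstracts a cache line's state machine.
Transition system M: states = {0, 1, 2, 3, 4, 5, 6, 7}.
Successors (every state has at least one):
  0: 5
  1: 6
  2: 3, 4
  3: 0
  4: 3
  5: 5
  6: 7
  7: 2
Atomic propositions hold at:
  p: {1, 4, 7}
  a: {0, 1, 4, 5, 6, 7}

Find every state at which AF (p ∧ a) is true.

Sat(p ∧ a) = {1, 4, 7}
AF (p ∧ a): least fixpoint, start Z0 = {1, 4, 7}, add states with every successor in Z. Z1 = {1, 4, 6, 7}; fixed.
Sat(AF (p ∧ a)) = {1, 4, 6, 7}

{1, 4, 6, 7}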